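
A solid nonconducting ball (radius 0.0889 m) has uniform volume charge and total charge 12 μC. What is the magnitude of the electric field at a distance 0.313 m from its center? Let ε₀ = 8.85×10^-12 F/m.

Take a concentric spherical Gaussian surface of radius r = 0.313 m (r > R, so the entire charge is enclosed).
Q_enc = 12 μC = 1.20×10^-5 C.
Gauss's law: E·4πr² = Q_enc/ε₀.
E = |Q_enc|/(4πε₀r²) = (1.20e-5)/(4π·8.85×10^-12·(0.313)²) = 1.10×10^6 N/C.

|E| = 1.10×10^6 N/C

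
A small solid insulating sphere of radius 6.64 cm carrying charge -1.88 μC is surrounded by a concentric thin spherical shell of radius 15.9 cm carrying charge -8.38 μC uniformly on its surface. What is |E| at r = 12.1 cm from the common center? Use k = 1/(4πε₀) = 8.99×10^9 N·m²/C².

Use a concentric Gaussian sphere at r = 12.1 cm (between the bodies, 6.64 cm < r < 15.9 cm).
Only the inner charge is enclosed; the outer shell contributes nothing inside itself. Q_enc = -1.88 μC = -1.88×10^-6 C.
Gauss's law: E·4πr² = Q_enc/ε₀.
E = k|Q_enc|/r² = (8.99×10^9)(1.88e-6)/(0.121)² = 1.15×10^6 N/C.

E = 1.15×10^6 V/m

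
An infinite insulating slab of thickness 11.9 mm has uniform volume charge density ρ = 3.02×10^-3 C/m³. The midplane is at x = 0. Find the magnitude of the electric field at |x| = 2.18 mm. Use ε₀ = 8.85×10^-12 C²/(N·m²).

7.44e5 V/m

By symmetry E is perpendicular to the slab. A Gaussian pillbox from −2.18 mm to +2.18 mm (face area A) lies entirely within the slab.
Q_enc = ρ·(2x)·A and flux = 2EA, so 2EA = 2ρxA/ε₀ ⇒ E = |ρ|x/ε₀.
E = (3.02e-3)(0.00218)/(8.85×10^-12) = 7.44×10^5 N/C.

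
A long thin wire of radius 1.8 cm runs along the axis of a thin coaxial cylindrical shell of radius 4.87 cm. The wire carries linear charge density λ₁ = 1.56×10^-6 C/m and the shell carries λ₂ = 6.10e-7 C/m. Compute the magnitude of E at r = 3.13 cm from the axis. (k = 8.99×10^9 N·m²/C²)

By cylindrical symmetry E is radial; use a coaxial Gaussian cylinder of radius 3.13 cm and length L (between the conductors, 1.8 cm < r < 4.87 cm).
Only the inner wire is enclosed; the outer shell contributes nothing inside itself. λ_enc = λ₁ = 1.56×10^-6 C/m.
Gauss's law: E·2πrL = λ_enc L/ε₀.
E = 2k|λ_enc|/r = 2(8.99×10^9)(1.56e-6)/(0.0313) = 8.96e5 N/C.

E ≈ 8.96×10^5 N/C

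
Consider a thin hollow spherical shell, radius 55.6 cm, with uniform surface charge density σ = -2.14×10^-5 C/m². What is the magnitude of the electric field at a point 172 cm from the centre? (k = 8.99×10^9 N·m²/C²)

Take a concentric spherical Gaussian surface of radius r = 172 cm (r > 55.6 cm).
The entire shell is enclosed: Q_enc = σ·4πR² = (-2.14e-5)·4π·(0.556)² = -8.313×10^-5 C.
Gauss's law: E·4πr² = Q_enc/ε₀.
E = k|Q_enc|/r² = (8.99×10^9)(8.313×10^-5)/(1.72)² = 2.53e5 N/C.

|E| ≈ 2.53×10^5 N/C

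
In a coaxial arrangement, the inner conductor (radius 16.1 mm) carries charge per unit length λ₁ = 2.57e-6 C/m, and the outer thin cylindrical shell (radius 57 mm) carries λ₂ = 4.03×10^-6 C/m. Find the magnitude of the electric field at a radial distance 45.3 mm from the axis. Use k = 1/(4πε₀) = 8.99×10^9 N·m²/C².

Take a coaxial cylindrical Gaussian surface of radius r = 45.3 mm and length L (between the conductors, 16.1 mm < r < 57 mm).
Only the inner wire is enclosed; the outer shell contributes nothing inside itself. λ_enc = λ₁ = 2.57×10^-6 C/m.
Applying ∮E·dA = Q_enc/ε₀ with the end caps contributing no flux:
E = 2k|λ_enc|/r = 2(8.99×10^9)(2.57×10^-6)/(0.0453) = 1.02e6 N/C.

E ≈ 1.02e6 V/m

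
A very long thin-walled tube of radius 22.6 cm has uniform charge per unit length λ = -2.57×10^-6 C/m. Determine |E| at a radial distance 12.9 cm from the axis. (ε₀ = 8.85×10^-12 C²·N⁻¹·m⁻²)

E = 0 (no enclosed charge)

Coaxial Gaussian cylinder, radius r = 12.9 cm, length L (r < 22.6 cm, inside the shell).
All the surface charge lies outside this cylinder: Q_enc = 0, hence E = 0.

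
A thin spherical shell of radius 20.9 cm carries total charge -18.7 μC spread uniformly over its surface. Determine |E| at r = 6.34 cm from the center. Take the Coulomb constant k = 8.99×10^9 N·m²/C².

Use a concentric Gaussian sphere at r = 6.34 cm (inside the shell, r < 20.9 cm).
No charge lies within this surface, so Q_enc = 0 and Gauss's law gives E·4πr² = 0 ⇒ E = 0.

E = 0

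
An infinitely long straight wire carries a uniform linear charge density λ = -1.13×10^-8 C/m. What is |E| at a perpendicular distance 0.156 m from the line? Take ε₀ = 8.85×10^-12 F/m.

|E| ≈ 1.30e3 V/m

Take a coaxial cylindrical Gaussian surface of radius r = 0.156 m and length L.
Q_enc = λL, so λ_enc = -1.13×10^-8 C/m.
By Gauss's law (flux through the curved wall only), E·2πrL = λ_enc L/ε₀.
E = |λ_enc|/(2πε₀r) = (1.13e-8)/(2π·8.85×10^-12·0.156) = 1.30×10^3 N/C.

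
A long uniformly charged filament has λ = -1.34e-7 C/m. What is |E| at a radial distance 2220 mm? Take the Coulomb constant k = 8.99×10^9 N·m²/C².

|E| ≈ 1.09e3 V/m

By cylindrical symmetry E is radial; use a coaxial Gaussian cylinder of radius 2220 mm and length L.
Q_enc = λL, so λ_enc = -1.34×10^-7 C/m.
Applying ∮E·dA = Q_enc/ε₀ with the end caps contributing no flux:
E = 2k|λ_enc|/r = 2(8.99×10^9)(1.34×10^-7)/(2.22) = 1.09×10^3 N/C.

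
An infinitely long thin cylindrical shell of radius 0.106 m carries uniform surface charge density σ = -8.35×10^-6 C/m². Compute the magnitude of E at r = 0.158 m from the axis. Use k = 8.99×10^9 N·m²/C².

|E| = 6.33e5 N/C

By cylindrical symmetry E is radial; use a coaxial Gaussian cylinder of radius 0.158 m and length L (r > 0.106 m).
The whole shell is enclosed: λ_enc = σ·2πR = (-8.35×10^-6)·2π·(0.106) = -5.561×10^-6 C/m.
Applying ∮E·dA = Q_enc/ε₀ with the end caps contributing no flux:
E = 2k|λ_enc|/r = 2(8.99×10^9)(5.561×10^-6)/(0.158) = 6.33×10^5 N/C.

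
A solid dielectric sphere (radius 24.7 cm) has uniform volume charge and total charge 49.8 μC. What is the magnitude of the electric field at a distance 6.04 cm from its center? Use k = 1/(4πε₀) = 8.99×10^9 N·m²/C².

Take a concentric spherical Gaussian surface of radius r = 6.04 cm (r < R).
For a uniform sphere the enclosed fraction is (r/R)³, so Q_enc = (49.8 μC)(0.0604/0.247)³ = 7.282×10^-7 C.
Gauss's law: E·4πr² = Q_enc/ε₀.
E = k|Q_enc|/r² = (8.99×10^9)(7.282×10^-7)/(0.0604)² = 1.79×10^6 N/C.

|E| ≈ 1.79×10^6 V/m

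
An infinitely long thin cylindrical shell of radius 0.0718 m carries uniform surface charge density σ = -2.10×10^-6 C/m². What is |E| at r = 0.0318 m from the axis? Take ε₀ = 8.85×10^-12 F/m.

E = 0 (no enclosed charge)

Choose a coaxial cylinder of radius r = 0.0318 m (arbitrary length L) as the Gaussian surface (r < 0.0718 m, inside the shell).
No charge is enclosed, so Gauss's law gives E·2πrL = 0 ⇒ E = 0.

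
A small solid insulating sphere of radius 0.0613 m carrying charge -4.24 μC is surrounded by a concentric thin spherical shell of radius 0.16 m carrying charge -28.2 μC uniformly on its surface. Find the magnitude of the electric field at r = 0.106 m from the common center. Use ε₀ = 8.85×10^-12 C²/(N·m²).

3.39e6 V/m

By spherical symmetry E is radial; choose a Gaussian sphere of radius r = 0.106 m (between the bodies, 0.0613 m < r < 0.16 m).
The shell at 0.16 m lies outside the Gaussian surface, so Q_enc = -4.24 μC = -4.24×10^-6 C.
Gauss's law: E·4πr² = Q_enc/ε₀.
E = |Q_enc|/(4πε₀r²) = (4.24×10^-6)/(4π·8.85×10^-12·(0.106)²) = 3.39e6 N/C.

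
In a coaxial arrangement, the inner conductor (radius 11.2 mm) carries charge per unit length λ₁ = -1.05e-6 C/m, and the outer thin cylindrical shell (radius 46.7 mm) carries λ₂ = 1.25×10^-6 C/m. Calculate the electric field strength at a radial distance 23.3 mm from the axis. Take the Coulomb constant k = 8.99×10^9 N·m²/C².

|E| ≈ 8.10×10^5 V/m

Coaxial Gaussian cylinder, radius r = 23.3 mm, length L (between the conductors, 11.2 mm < r < 46.7 mm).
The shell at 46.7 mm lies outside the Gaussian surface, so λ_enc = λ₁ = -1.05×10^-6 C/m.
Gauss's law: E·2πrL = λ_enc L/ε₀.
E = 2k|λ_enc|/r = 2(8.99×10^9)(1.05×10^-6)/(0.0233) = 8.10×10^5 N/C.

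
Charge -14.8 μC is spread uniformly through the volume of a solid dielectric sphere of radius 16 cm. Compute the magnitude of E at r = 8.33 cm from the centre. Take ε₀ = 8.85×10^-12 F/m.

|E| = 2.71×10^6 N/C

Symmetry ⇒ E = E(r) r̂. Gaussian sphere of radius r = 8.33 cm (r < R).
Only the charge within r is enclosed: Q_enc = Q·(r/R)³ = (-14.8 μC)·(8.33 cm/16 cm)³ = -2.089×10^-6 C.
By Gauss's law, ∮E·dA = E·4πr² = Q_enc/ε₀.
E = |Q_enc|/(4πε₀r²) = (2.089e-6)/(4π·8.85×10^-12·(0.0833)²) = 2.71e6 N/C.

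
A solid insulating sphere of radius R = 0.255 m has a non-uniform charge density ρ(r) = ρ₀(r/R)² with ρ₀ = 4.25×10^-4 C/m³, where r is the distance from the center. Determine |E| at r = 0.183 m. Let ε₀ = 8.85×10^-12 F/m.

|E| = 9.05×10^5 V/m

By spherical symmetry E is radial; choose a Gaussian sphere of radius r = 0.183 m (r < R).
Integrate the density: Q_enc = 4π ∫₀^r ρ₀(r'/R)^2 r'² dr' = 4πρ₀ r^5/(5·R²) = 3.371e-6 C.
By Gauss's law, ∮E·dA = E·4πr² = Q_enc/ε₀.
E = |Q_enc|/(4πε₀r²) = (3.371×10^-6)/(4π·8.85×10^-12·(0.183)²) = 9.05e5 N/C.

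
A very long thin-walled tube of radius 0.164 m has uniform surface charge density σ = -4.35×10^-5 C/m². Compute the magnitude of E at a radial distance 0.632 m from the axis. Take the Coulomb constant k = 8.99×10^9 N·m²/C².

|E| = 1.28e6 N/C

Choose a coaxial cylinder of radius r = 0.632 m (arbitrary length L) as the Gaussian surface (r > 0.164 m).
The whole shell is enclosed: λ_enc = σ·2πR = (-4.35×10^-5)·2π·(0.164) = -4.482×10^-5 C/m.
By Gauss's law (flux through the curved wall only), E·2πrL = λ_enc L/ε₀.
E = 2k|λ_enc|/r = 2(8.99×10^9)(4.482×10^-5)/(0.632) = 1.28×10^6 N/C.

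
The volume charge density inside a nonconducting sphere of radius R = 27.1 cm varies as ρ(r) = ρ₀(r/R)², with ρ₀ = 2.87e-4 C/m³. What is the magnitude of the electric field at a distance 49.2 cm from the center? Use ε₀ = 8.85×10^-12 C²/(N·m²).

By spherical symmetry E is radial; choose a Gaussian sphere of radius r = 49.2 cm (r > R, all charge enclosed).
Q_enc = 4π ∫₀^R ρ₀(r'/R)^2 r'² dr' = 4πρ₀R³/5 = 1.436×10^-5 C.
Gauss's law: E·4πr² = Q_enc/ε₀.
E = |Q_enc|/(4πε₀r²) = (1.436e-5)/(4π·8.85×10^-12·(0.492)²) = 5.33×10^5 N/C.

E = 5.33×10^5 N/C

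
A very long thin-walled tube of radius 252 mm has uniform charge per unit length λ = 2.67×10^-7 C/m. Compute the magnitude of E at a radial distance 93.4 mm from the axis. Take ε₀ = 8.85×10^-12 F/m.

|E| = 0 N/C

Choose a coaxial cylinder of radius r = 93.4 mm (arbitrary length L) as the Gaussian surface (r < 252 mm, inside the shell).
All the surface charge lies outside this cylinder: Q_enc = 0, hence E = 0.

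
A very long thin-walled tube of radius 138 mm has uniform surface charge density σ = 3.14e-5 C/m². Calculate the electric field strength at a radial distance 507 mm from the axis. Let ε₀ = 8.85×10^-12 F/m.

9.66×10^5 N/C

Take a coaxial cylindrical Gaussian surface of radius r = 507 mm and length L (r > 138 mm).
The whole shell is enclosed: λ_enc = σ·2πR = (3.14×10^-5)·2π·(0.138) = 2.723×10^-5 C/m.
Applying ∮E·dA = Q_enc/ε₀ with the end caps contributing no flux:
E = |λ_enc|/(2πε₀r) = (2.723e-5)/(2π·8.85×10^-12·0.507) = 9.66×10^5 N/C.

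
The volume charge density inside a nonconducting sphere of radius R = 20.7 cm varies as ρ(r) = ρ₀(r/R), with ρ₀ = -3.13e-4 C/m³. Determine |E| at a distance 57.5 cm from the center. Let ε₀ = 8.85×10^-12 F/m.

|E| = 2.37×10^5 V/m

Symmetry ⇒ E = E(r) r̂. Gaussian sphere of radius r = 57.5 cm (r > R, all charge enclosed).
Q_enc = 4π ∫₀^R ρ₀(r'/R)^1 r'² dr' = 4πρ₀R³/4 = -8.722×10^-6 C.
By Gauss's law, ∮E·dA = E·4πr² = Q_enc/ε₀.
E = |Q_enc|/(4πε₀r²) = (8.722×10^-6)/(4π·8.85×10^-12·(0.575)²) = 2.37e5 N/C.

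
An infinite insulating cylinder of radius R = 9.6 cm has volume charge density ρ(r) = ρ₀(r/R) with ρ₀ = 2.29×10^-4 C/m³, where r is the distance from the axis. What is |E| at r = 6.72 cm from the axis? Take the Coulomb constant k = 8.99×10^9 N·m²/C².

By cylindrical symmetry E is radial; use a coaxial Gaussian cylinder of radius 6.72 cm and length L (r < R).
λ_enc = ∫₀^r ρ(r')·2πr' dr' = (2πρ₀/R)·r^3/3 = 1.516e-6 C/m.
Since E is radial and uniform over the curved surface, Φ = E·2πrL = Q_enc/ε₀ = λ_enc L/ε₀.
E = 2k|λ_enc|/r = 2(8.99×10^9)(1.516e-6)/(0.0672) = 4.06×10^5 N/C.

4.06×10^5 N/C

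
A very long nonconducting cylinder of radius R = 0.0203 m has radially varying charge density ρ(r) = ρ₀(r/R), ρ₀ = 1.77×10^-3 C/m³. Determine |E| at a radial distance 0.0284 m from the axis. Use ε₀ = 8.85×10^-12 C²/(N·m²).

Coaxial Gaussian cylinder, radius r = 0.0284 m, length L (r > R, full charge per length enclosed).
λ_enc = 2π ∫₀^R ρ₀(r'/R)^1 r' dr' = 2πρ₀R²/3 = 1.528×10^-6 C/m.
Gauss's law: E·2πrL = λ_enc L/ε₀.
E = |λ_enc|/(2πε₀r) = (1.528×10^-6)/(2π·8.85×10^-12·0.0284) = 9.67×10^5 N/C.

E ≈ 9.67×10^5 N/C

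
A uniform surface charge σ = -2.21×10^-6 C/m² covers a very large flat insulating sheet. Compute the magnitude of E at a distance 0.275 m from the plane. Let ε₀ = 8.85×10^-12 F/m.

E ≈ 1.25×10^5 N/C

The symmetry is planar: E is normal to the sheet and the same magnitude on both sides. Take a pillbox straddling the sheet with end-cap area A.
Only the two end caps contribute flux: Φ = 2EA. With Q_enc = σA, Gauss's law gives E = |σ|/(2ε₀).
E = |σ|/(2ε₀) = (2.21×10^-6)/(2·8.85×10^-12) = 1.25×10^5 N/C.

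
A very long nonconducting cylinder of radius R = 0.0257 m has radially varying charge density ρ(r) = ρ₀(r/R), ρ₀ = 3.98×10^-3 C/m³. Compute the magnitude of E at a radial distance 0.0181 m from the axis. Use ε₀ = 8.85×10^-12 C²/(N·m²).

1.91×10^6 V/m

Take a coaxial cylindrical Gaussian surface of radius r = 0.0181 m and length L (r < R).
Integrating ρ over the cross-section to radius r: λ_enc = (2πρ₀/R) ∫₀^r r'^2 dr' = 2πρ₀ r^3/(3·R) = 1.923×10^-6 C/m.
Applying ∮E·dA = Q_enc/ε₀ with the end caps contributing no flux:
E = |λ_enc|/(2πε₀r) = (1.923×10^-6)/(2π·8.85×10^-12·0.0181) = 1.91e6 N/C.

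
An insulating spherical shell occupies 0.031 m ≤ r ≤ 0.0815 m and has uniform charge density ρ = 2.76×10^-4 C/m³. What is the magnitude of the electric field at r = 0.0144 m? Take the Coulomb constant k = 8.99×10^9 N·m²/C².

Use a concentric Gaussian sphere at r = 0.0144 m (r < 0.031 m, inside the empty cavity).
Q_enc = 0 (all charge lies at larger r); Gauss's law gives E = 0.

E = 0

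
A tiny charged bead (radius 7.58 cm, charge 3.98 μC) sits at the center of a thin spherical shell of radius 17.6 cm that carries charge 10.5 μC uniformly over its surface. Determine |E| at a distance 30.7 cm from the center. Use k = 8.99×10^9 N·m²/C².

|E| = 1.38×10^6 V/m

Take a concentric spherical Gaussian surface of radius r = 30.7 cm (r > 17.6 cm, enclosing both).
Q_enc = (3.98 μC) + (10.5 μC) = 1.448×10^-5 C.
By Gauss's law, ∮E·dA = E·4πr² = Q_enc/ε₀.
E = k|Q_enc|/r² = (8.99×10^9)(1.448×10^-5)/(0.307)² = 1.38e6 N/C.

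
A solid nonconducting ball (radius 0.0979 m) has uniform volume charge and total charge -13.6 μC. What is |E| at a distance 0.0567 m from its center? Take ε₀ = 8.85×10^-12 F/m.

By spherical symmetry E is radial; choose a Gaussian sphere of radius r = 0.0567 m (r < R).
Only the charge within r is enclosed: Q_enc = Q·(r/R)³ = (-13.6 μC)·(0.0567 m/0.0979 m)³ = -2.642×10^-6 C.
Since E is radial and uniform over the Gaussian sphere, Φ = E·4πr² = Q_enc/ε₀.
E = |Q_enc|/(4πε₀r²) = (2.642e-6)/(4π·8.85×10^-12·(0.0567)²) = 7.39e6 N/C.

E ≈ 7.39e6 N/C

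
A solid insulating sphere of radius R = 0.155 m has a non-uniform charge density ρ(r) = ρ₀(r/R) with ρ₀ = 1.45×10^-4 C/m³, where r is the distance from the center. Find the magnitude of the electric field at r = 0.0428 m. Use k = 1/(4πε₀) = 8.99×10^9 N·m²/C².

Use a concentric Gaussian sphere at r = 0.0428 m (r < R).
Q_enc = ∫₀^r ρ(r')·4πr'² dr' = (4πρ₀/R) ∫₀^r r'^3 dr' = 4πρ₀ r^4/(4·R) = 9.862×10^-9 C.
Gauss's law: E·4πr² = Q_enc/ε₀.
E = k|Q_enc|/r² = (8.99×10^9)(9.862×10^-9)/(0.0428)² = 4.84×10^4 N/C.

E ≈ 4.84e4 N/C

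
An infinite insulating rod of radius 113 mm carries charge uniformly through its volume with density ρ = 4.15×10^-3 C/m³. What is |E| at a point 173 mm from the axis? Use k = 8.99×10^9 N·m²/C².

|E| = 1.73×10^7 V/m

Take a coaxial cylindrical Gaussian surface of radius r = 173 mm and length L (r > 113 mm, full cross-section enclosed).
λ_enc = ρ·πR² = (4.15×10^-3)π(0.113)² = 1.665×10^-4 C/m.
Applying ∮E·dA = Q_enc/ε₀ with the end caps contributing no flux:
E = 2k|λ_enc|/r = 2(8.99×10^9)(1.665×10^-4)/(0.173) = 1.73×10^7 N/C.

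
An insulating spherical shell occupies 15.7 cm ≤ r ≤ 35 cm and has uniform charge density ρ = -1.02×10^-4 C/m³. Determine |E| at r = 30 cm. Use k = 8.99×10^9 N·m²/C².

Take a concentric spherical Gaussian surface of radius r = 30 cm (within the shell material, 15.7 cm < r < 35 cm).
Only the shell between 15.7 cm and r is enclosed: Q_enc = ρ·(4π/3)(r³ − a³) = (-1.02×10^-4)·(4π/3)·((0.3)³ − (0.157)³) = -9.882×10^-6 C.
By Gauss's law, ∮E·dA = E·4πr² = Q_enc/ε₀.
E = k|Q_enc|/r² = (8.99×10^9)(9.882×10^-6)/(0.3)² = 9.87e5 N/C.

|E| ≈ 9.87e5 V/m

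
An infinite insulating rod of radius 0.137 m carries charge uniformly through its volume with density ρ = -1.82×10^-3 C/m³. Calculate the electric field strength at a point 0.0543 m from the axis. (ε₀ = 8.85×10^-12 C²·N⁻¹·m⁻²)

|E| = 5.58×10^6 V/m

Choose a coaxial cylinder of radius r = 0.0543 m (arbitrary length L) as the Gaussian surface (r < R).
Charge inside radius r per length L is ρ·πr²·L, so λ_enc = ρπr² = -1.686×10^-5 C/m.
By Gauss's law (flux through the curved wall only), E·2πrL = λ_enc L/ε₀.
E = |λ_enc|/(2πε₀r) = (1.686e-5)/(2π·8.85×10^-12·0.0543) = 5.58×10^6 N/C.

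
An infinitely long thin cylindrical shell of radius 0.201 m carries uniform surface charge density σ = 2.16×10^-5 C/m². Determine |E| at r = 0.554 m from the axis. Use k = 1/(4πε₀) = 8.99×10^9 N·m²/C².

|E| = 8.85e5 N/C

Coaxial Gaussian cylinder, radius r = 0.554 m, length L (r > 0.201 m).
The whole shell is enclosed: λ_enc = σ·2πR = (2.16×10^-5)·2π·(0.201) = 2.728×10^-5 C/m.
By Gauss's law (flux through the curved wall only), E·2πrL = λ_enc L/ε₀.
E = 2k|λ_enc|/r = 2(8.99×10^9)(2.728×10^-5)/(0.554) = 8.85×10^5 N/C.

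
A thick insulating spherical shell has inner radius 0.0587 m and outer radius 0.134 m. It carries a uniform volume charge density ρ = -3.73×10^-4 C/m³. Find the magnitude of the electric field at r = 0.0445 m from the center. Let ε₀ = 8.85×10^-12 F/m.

Symmetry ⇒ E = E(r) r̂. Gaussian sphere of radius r = 0.0445 m (r < 0.0587 m, inside the empty cavity).
Q_enc = 0 (all charge lies at larger r); Gauss's law gives E = 0.

E = 0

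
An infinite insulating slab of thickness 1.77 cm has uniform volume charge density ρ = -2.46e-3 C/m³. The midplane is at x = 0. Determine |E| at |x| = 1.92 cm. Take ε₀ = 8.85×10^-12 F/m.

The point |x| = 1.92 cm lies outside the slab (half-thickness 0.00885 m). A symmetric pillbox spanning the full slab encloses Q_enc = ρ·d·A.
Flux = 2EA ⇒ E = |ρ|d/(2ε₀), independent of distance outside.
E = (2.46e-3)(0.0177)/(2·8.85×10^-12) = 2.46×10^6 N/C.

E ≈ 2.46e6 N/C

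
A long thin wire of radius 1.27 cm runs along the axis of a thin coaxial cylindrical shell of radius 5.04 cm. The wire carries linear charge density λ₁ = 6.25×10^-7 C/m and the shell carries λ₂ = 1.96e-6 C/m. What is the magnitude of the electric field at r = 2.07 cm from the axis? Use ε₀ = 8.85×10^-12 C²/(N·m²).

Take a coaxial cylindrical Gaussian surface of radius r = 2.07 cm and length L (between the conductors, 1.27 cm < r < 5.04 cm).
The shell at 5.04 cm lies outside the Gaussian surface, so λ_enc = λ₁ = 6.25e-7 C/m.
By Gauss's law (flux through the curved wall only), E·2πrL = λ_enc L/ε₀.
E = |λ_enc|/(2πε₀r) = (6.25×10^-7)/(2π·8.85×10^-12·0.0207) = 5.43×10^5 N/C.

E = 5.43×10^5 V/m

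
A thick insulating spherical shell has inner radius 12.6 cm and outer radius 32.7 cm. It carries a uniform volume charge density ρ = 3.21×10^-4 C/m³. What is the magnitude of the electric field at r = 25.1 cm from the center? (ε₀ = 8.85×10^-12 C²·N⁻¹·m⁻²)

|E| ≈ 2.65e6 V/m

By spherical symmetry E is radial; choose a Gaussian sphere of radius r = 25.1 cm (within the shell material, 12.6 cm < r < 32.7 cm).
Only the shell between 12.6 cm and r is enclosed: Q_enc = ρ·(4π/3)(r³ − a³) = (3.21×10^-4)·(4π/3)·((0.251)³ − (0.126)³) = 1.857e-5 C.
Gauss's law: E·4πr² = Q_enc/ε₀.
E = |Q_enc|/(4πε₀r²) = (1.857×10^-5)/(4π·8.85×10^-12·(0.251)²) = 2.65e6 N/C.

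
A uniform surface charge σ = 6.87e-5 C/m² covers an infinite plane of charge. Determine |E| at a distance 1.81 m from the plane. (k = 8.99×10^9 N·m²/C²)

|E| ≈ 3.88×10^6 N/C

Choose a cylindrical pillbox piercing the sheet, end faces (area A) parallel to it.
Only the two end caps contribute flux: Φ = 2EA. With Q_enc = σA, Gauss's law gives E = |σ|/(2ε₀).
E = 2πk|σ| = 2π(8.99×10^9)(6.87×10^-5) = 3.88×10^6 N/C.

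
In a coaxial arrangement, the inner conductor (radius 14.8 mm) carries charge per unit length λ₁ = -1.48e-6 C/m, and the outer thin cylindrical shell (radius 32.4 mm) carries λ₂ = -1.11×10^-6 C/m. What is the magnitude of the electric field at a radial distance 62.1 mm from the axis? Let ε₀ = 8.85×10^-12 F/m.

Take a coaxial cylindrical Gaussian surface of radius r = 62.1 mm and length L (r > 32.4 mm, enclosing both).
λ_enc = λ₁ + λ₂ = (-1.48e-6) + (-1.11×10^-6) = -2.59×10^-6 C/m.
Since E is radial and uniform over the curved surface, Φ = E·2πrL = Q_enc/ε₀ = λ_enc L/ε₀.
E = |λ_enc|/(2πε₀r) = (2.59×10^-6)/(2π·8.85×10^-12·0.0621) = 7.50×10^5 N/C.

E = 7.50×10^5 N/C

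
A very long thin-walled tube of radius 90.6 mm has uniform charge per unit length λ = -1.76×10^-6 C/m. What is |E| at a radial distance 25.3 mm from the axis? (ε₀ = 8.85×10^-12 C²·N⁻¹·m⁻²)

|E| = 0 N/C

By cylindrical symmetry E is radial; use a coaxial Gaussian cylinder of radius 25.3 mm and length L (r < 90.6 mm, inside the shell).
All the surface charge lies outside this cylinder: Q_enc = 0, hence E = 0.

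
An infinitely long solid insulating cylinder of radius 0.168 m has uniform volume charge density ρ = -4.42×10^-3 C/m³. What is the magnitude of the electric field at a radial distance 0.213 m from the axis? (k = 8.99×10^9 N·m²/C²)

3.31×10^7 V/m

Choose a coaxial cylinder of radius r = 0.213 m (arbitrary length L) as the Gaussian surface (r > 0.168 m, full cross-section enclosed).
λ_enc = ρ·πR² = (-4.42e-3)π(0.168)² = -3.919×10^-4 C/m.
Gauss's law: E·2πrL = λ_enc L/ε₀.
E = 2k|λ_enc|/r = 2(8.99×10^9)(3.919×10^-4)/(0.213) = 3.31×10^7 N/C.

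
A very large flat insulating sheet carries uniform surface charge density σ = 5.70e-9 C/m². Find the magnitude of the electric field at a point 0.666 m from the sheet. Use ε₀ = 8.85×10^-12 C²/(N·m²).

By planar symmetry E is perpendicular to the sheet and uniform; use a Gaussian pillbox with flat faces of area A on each side of the sheet.
Only the two end caps contribute flux: Φ = 2EA. With Q_enc = σA, Gauss's law gives E = |σ|/(2ε₀).
E = |σ|/(2ε₀) = (5.70e-9)/(2·8.85×10^-12) = 322 N/C.

E ≈ 322 N/C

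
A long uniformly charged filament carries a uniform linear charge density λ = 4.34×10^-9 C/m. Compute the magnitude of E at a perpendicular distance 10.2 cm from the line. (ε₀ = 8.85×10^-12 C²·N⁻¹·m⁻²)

Choose a coaxial cylinder of radius r = 10.2 cm (arbitrary length L) as the Gaussian surface.
Q_enc = λL, so λ_enc = 4.34×10^-9 C/m.
Gauss's law: E·2πrL = λ_enc L/ε₀.
E = |λ_enc|/(2πε₀r) = (4.34×10^-9)/(2π·8.85×10^-12·0.102) = 765 N/C.

|E| ≈ 765 V/m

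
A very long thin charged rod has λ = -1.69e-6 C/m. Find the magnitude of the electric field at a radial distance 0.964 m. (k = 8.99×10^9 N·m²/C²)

Take a coaxial cylindrical Gaussian surface of radius r = 0.964 m and length L.
Q_enc = λL, so λ_enc = -1.69×10^-6 C/m.
Gauss's law: E·2πrL = λ_enc L/ε₀.
E = 2k|λ_enc|/r = 2(8.99×10^9)(1.69×10^-6)/(0.964) = 3.15e4 N/C.

E = 3.15e4 V/m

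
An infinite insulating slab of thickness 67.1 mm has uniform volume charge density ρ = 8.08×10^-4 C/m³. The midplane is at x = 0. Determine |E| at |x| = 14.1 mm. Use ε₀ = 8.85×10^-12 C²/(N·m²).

By symmetry E is perpendicular to the slab. A Gaussian pillbox from −14.1 mm to +14.1 mm (face area A) lies entirely within the slab.
Q_enc = ρ·(2x)·A and flux = 2EA, so 2EA = 2ρxA/ε₀ ⇒ E = |ρ|x/ε₀.
E = (8.08×10^-4)(0.0141)/(8.85×10^-12) = 1.29e6 N/C.

E ≈ 1.29×10^6 N/C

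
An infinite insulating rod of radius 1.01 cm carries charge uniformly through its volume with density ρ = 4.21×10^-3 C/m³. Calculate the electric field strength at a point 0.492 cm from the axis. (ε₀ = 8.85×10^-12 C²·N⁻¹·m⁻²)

Coaxial Gaussian cylinder, radius r = 0.492 cm, length L (r < R).
Charge inside radius r per length L is ρ·πr²·L, so λ_enc = ρπr² = 3.202×10^-7 C/m.
Applying ∮E·dA = Q_enc/ε₀ with the end caps contributing no flux:
E = |λ_enc|/(2πε₀r) = (3.202×10^-7)/(2π·8.85×10^-12·0.00492) = 1.17×10^6 N/C.

E ≈ 1.17×10^6 V/m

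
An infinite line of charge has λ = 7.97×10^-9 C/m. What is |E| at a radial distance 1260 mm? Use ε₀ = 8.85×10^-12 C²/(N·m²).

Choose a coaxial cylinder of radius r = 1260 mm (arbitrary length L) as the Gaussian surface.
Q_enc = λL, so λ_enc = 7.97e-9 C/m.
Since E is radial and uniform over the curved surface, Φ = E·2πrL = Q_enc/ε₀ = λ_enc L/ε₀.
E = |λ_enc|/(2πε₀r) = (7.97×10^-9)/(2π·8.85×10^-12·1.26) = 114 N/C.

114 V/m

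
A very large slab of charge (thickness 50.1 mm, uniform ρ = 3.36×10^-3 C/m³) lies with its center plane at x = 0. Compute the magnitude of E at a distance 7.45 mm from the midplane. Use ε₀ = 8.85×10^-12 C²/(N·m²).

2.83e6 V/m

By symmetry E is perpendicular to the slab. A Gaussian pillbox from −7.45 mm to +7.45 mm (face area A) lies entirely within the slab.
Q_enc = ρ·(2x)·A and flux = 2EA, so 2EA = 2ρxA/ε₀ ⇒ E = |ρ|x/ε₀.
E = (3.36×10^-3)(0.00745)/(8.85×10^-12) = 2.83×10^6 N/C.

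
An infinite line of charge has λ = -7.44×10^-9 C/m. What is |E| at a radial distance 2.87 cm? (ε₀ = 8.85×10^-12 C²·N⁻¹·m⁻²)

E ≈ 4.66×10^3 V/m

Take a coaxial cylindrical Gaussian surface of radius r = 2.87 cm and length L.
Q_enc = λL, so λ_enc = -7.44e-9 C/m.
Applying ∮E·dA = Q_enc/ε₀ with the end caps contributing no flux:
E = |λ_enc|/(2πε₀r) = (7.44e-9)/(2π·8.85×10^-12·0.0287) = 4.66×10^3 N/C.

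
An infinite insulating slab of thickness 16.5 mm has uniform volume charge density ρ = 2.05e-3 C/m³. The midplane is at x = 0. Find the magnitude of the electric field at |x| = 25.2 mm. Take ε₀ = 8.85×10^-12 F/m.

|E| ≈ 1.91×10^6 N/C

The point |x| = 25.2 mm lies outside the slab (half-thickness 0.00825 m). A symmetric pillbox spanning the full slab encloses Q_enc = ρ·d·A.
Flux = 2EA ⇒ E = |ρ|d/(2ε₀), independent of distance outside.
E = (2.05e-3)(0.0165)/(2·8.85×10^-12) = 1.91×10^6 N/C.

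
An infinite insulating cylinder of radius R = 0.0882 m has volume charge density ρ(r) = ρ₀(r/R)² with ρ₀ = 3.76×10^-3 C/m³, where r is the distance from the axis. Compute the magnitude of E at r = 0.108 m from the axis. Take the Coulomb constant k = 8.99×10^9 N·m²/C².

7.65×10^6 N/C

Coaxial Gaussian cylinder, radius r = 0.108 m, length L (r > R, full charge per length enclosed).
λ_enc = 2π ∫₀^R ρ₀(r'/R)^2 r' dr' = 2πρ₀R²/4 = 4.595e-5 C/m.
Gauss's law: E·2πrL = λ_enc L/ε₀.
E = 2k|λ_enc|/r = 2(8.99×10^9)(4.595×10^-5)/(0.108) = 7.65×10^6 N/C.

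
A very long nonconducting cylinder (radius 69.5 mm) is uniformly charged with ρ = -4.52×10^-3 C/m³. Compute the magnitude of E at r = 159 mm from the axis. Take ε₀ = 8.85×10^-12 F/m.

Choose a coaxial cylinder of radius r = 159 mm (arbitrary length L) as the Gaussian surface (r > 69.5 mm, full cross-section enclosed).
λ_enc = ρ·πR² = (-4.52e-3)π(0.0695)² = -6.859e-5 C/m.
Applying ∮E·dA = Q_enc/ε₀ with the end caps contributing no flux:
E = |λ_enc|/(2πε₀r) = (6.859e-5)/(2π·8.85×10^-12·0.159) = 7.76×10^6 N/C.

7.76×10^6 N/C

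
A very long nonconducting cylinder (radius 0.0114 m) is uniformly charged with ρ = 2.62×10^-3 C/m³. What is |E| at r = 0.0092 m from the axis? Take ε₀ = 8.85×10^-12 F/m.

By cylindrical symmetry E is radial; use a coaxial Gaussian cylinder of radius 0.0092 m and length L (r < R).
Enclosed charge per unit length: λ_enc = ρ·πr² = (2.62e-3)π(0.0092)² = 6.967×10^-7 C/m.
By Gauss's law (flux through the curved wall only), E·2πrL = λ_enc L/ε₀.
E = |λ_enc|/(2πε₀r) = (6.967×10^-7)/(2π·8.85×10^-12·0.0092) = 1.36×10^6 N/C.

|E| ≈ 1.36×10^6 N/C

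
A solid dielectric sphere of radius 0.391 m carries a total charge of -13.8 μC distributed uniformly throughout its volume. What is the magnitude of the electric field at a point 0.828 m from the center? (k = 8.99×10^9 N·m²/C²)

E = 1.81×10^5 N/C

Symmetry ⇒ E = E(r) r̂. Gaussian sphere of radius r = 0.828 m (r > R, so the entire charge is enclosed).
Q_enc = -13.8 μC = -1.38×10^-5 C.
Since E is radial and uniform over the Gaussian sphere, Φ = E·4πr² = Q_enc/ε₀.
E = k|Q_enc|/r² = (8.99×10^9)(1.38×10^-5)/(0.828)² = 1.81×10^5 N/C.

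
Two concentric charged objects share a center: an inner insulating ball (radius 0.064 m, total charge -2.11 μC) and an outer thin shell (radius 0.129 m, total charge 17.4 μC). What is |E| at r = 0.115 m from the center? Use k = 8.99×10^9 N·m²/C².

1.43×10^6 V/m

Symmetry ⇒ E = E(r) r̂. Gaussian sphere of radius r = 0.115 m (between the bodies, 0.064 m < r < 0.129 m).
Only the inner charge is enclosed; the outer shell contributes nothing inside itself. Q_enc = -2.11 μC = -2.11×10^-6 C.
By Gauss's law, ∮E·dA = E·4πr² = Q_enc/ε₀.
E = k|Q_enc|/r² = (8.99×10^9)(2.11e-6)/(0.115)² = 1.43×10^6 N/C.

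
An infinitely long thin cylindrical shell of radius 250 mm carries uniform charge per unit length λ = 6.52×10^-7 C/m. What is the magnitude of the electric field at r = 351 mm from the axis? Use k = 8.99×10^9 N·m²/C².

|E| = 3.34×10^4 V/m

By cylindrical symmetry E is radial; use a coaxial Gaussian cylinder of radius 351 mm and length L (r > 250 mm).
The full line charge is enclosed: λ_enc = 6.52×10^-7 C/m.
Gauss's law: E·2πrL = λ_enc L/ε₀.
E = 2k|λ_enc|/r = 2(8.99×10^9)(6.52e-7)/(0.351) = 3.34×10^4 N/C.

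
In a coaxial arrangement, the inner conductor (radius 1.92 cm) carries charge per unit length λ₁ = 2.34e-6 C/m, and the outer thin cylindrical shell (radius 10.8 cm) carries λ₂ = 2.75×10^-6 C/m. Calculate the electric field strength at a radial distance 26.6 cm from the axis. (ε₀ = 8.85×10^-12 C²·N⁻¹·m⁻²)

Take a coaxial cylindrical Gaussian surface of radius r = 26.6 cm and length L (r > 10.8 cm, enclosing both).
λ_enc = λ₁ + λ₂ = (2.34e-6) + (2.75×10^-6) = 5.09e-6 C/m.
By Gauss's law (flux through the curved wall only), E·2πrL = λ_enc L/ε₀.
E = |λ_enc|/(2πε₀r) = (5.09e-6)/(2π·8.85×10^-12·0.266) = 3.44e5 N/C.

|E| ≈ 3.44×10^5 N/C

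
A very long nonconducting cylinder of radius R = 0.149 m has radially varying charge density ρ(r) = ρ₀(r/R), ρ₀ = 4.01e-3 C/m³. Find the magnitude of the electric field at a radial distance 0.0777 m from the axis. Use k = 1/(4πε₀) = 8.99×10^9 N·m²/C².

Choose a coaxial cylinder of radius r = 0.0777 m (arbitrary length L) as the Gaussian surface (r < R).
λ_enc = ∫₀^r ρ(r')·2πr' dr' = (2πρ₀/R)·r^3/3 = 2.644×10^-5 C/m.
By Gauss's law (flux through the curved wall only), E·2πrL = λ_enc L/ε₀.
E = 2k|λ_enc|/r = 2(8.99×10^9)(2.644×10^-5)/(0.0777) = 6.12×10^6 N/C.

|E| ≈ 6.12e6 N/C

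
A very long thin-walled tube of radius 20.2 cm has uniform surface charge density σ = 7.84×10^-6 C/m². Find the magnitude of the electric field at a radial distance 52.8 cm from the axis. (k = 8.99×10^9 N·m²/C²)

Choose a coaxial cylinder of radius r = 52.8 cm (arbitrary length L) as the Gaussian surface (r > 20.2 cm).
The whole shell is enclosed: λ_enc = σ·2πR = (7.84×10^-6)·2π·(0.202) = 9.951e-6 C/m.
Gauss's law: E·2πrL = λ_enc L/ε₀.
E = 2k|λ_enc|/r = 2(8.99×10^9)(9.951e-6)/(0.528) = 3.39×10^5 N/C.

E = 3.39×10^5 V/m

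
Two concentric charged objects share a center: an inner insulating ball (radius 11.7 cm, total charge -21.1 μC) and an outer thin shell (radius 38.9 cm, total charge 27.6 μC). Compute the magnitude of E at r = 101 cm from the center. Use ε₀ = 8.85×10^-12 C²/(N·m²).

|E| = 5.73×10^4 N/C

By spherical symmetry E is radial; choose a Gaussian sphere of radius r = 101 cm (r > 38.9 cm, enclosing both).
Q_enc = (-21.1 μC) + (27.6 μC) = 6.50e-6 C.
By Gauss's law, ∮E·dA = E·4πr² = Q_enc/ε₀.
E = |Q_enc|/(4πε₀r²) = (6.50e-6)/(4π·8.85×10^-12·(1.01)²) = 5.73e4 N/C.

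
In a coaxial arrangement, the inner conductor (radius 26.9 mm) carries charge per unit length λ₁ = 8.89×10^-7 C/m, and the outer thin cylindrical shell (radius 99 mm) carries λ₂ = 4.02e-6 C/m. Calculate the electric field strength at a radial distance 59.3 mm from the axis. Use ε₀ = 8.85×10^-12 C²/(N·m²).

|E| = 2.70×10^5 N/C

Choose a coaxial cylinder of radius r = 59.3 mm (arbitrary length L) as the Gaussian surface (between the conductors, 26.9 mm < r < 99 mm).
The shell at 99 mm lies outside the Gaussian surface, so λ_enc = λ₁ = 8.89e-7 C/m.
By Gauss's law (flux through the curved wall only), E·2πrL = λ_enc L/ε₀.
E = |λ_enc|/(2πε₀r) = (8.89×10^-7)/(2π·8.85×10^-12·0.0593) = 2.70×10^5 N/C.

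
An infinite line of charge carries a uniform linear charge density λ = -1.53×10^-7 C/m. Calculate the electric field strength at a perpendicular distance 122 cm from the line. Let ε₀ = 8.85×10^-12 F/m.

Take a coaxial cylindrical Gaussian surface of radius r = 122 cm and length L.
Q_enc = λL, so λ_enc = -1.53×10^-7 C/m.
Since E is radial and uniform over the curved surface, Φ = E·2πrL = Q_enc/ε₀ = λ_enc L/ε₀.
E = |λ_enc|/(2πε₀r) = (1.53×10^-7)/(2π·8.85×10^-12·1.22) = 2.26×10^3 N/C.

|E| ≈ 2.26×10^3 N/C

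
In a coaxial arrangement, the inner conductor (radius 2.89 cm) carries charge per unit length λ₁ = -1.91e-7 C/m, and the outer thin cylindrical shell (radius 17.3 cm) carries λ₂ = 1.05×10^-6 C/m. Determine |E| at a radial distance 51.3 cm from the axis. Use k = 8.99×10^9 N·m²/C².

Choose a coaxial cylinder of radius r = 51.3 cm (arbitrary length L) as the Gaussian surface (r > 17.3 cm, enclosing both).
λ_enc = λ₁ + λ₂ = (-1.91e-7) + (1.05×10^-6) = 8.59×10^-7 C/m.
By Gauss's law (flux through the curved wall only), E·2πrL = λ_enc L/ε₀.
E = 2k|λ_enc|/r = 2(8.99×10^9)(8.59e-7)/(0.513) = 3.01e4 N/C.

E = 3.01×10^4 V/m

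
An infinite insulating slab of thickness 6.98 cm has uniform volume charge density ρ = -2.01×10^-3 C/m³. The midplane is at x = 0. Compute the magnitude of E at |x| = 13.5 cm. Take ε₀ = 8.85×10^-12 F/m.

E ≈ 7.93e6 N/C

The point |x| = 13.5 cm lies outside the slab (half-thickness 0.0349 m). A symmetric pillbox spanning the full slab encloses Q_enc = ρ·d·A.
Flux = 2EA ⇒ E = |ρ|d/(2ε₀), independent of distance outside.
E = (2.01e-3)(0.0698)/(2·8.85×10^-12) = 7.93×10^6 N/C.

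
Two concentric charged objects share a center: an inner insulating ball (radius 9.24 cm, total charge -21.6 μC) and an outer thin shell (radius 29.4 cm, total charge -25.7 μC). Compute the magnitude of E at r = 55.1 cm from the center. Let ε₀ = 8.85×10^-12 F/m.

|E| = 1.40×10^6 N/C

Symmetry ⇒ E = E(r) r̂. Gaussian sphere of radius r = 55.1 cm (r > 29.4 cm, enclosing both).
Q_enc = (-21.6 μC) + (-25.7 μC) = -4.73e-5 C.
Gauss's law: E·4πr² = Q_enc/ε₀.
E = |Q_enc|/(4πε₀r²) = (4.73×10^-5)/(4π·8.85×10^-12·(0.551)²) = 1.40×10^6 N/C.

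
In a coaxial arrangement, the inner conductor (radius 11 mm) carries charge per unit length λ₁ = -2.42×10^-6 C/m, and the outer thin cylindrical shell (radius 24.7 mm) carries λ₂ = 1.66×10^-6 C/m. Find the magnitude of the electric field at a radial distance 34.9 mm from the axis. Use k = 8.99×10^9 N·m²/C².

|E| ≈ 3.92e5 N/C

By cylindrical symmetry E is radial; use a coaxial Gaussian cylinder of radius 34.9 mm and length L (r > 24.7 mm, enclosing both).
λ_enc = λ₁ + λ₂ = (-2.42e-6) + (1.66×10^-6) = -7.60×10^-7 C/m.
Since E is radial and uniform over the curved surface, Φ = E·2πrL = Q_enc/ε₀ = λ_enc L/ε₀.
E = 2k|λ_enc|/r = 2(8.99×10^9)(7.60×10^-7)/(0.0349) = 3.92e5 N/C.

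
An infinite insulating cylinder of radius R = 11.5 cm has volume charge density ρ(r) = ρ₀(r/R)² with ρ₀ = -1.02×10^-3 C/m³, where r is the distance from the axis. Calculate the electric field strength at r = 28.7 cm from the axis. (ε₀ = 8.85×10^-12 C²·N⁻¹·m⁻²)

Coaxial Gaussian cylinder, radius r = 28.7 cm, length L (r > R, full charge per length enclosed).
λ_enc = 2π ∫₀^R ρ₀(r'/R)^2 r' dr' = 2πρ₀R²/4 = -2.119×10^-5 C/m.
Applying ∮E·dA = Q_enc/ε₀ with the end caps contributing no flux:
E = |λ_enc|/(2πε₀r) = (2.119×10^-5)/(2π·8.85×10^-12·0.287) = 1.33e6 N/C.

|E| = 1.33×10^6 V/m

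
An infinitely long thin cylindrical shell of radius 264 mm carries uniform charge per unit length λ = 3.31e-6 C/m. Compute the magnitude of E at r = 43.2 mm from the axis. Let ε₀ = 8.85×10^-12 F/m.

|E| = 0 N/C

Coaxial Gaussian cylinder, radius r = 43.2 mm, length L (r < 264 mm, inside the shell).
No charge is enclosed, so Gauss's law gives E·2πrL = 0 ⇒ E = 0.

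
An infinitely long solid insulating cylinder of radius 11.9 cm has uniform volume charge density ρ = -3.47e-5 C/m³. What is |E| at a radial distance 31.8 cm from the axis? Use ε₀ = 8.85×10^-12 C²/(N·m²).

8.73×10^4 V/m

Coaxial Gaussian cylinder, radius r = 31.8 cm, length L (r > 11.9 cm, full cross-section enclosed).
λ_enc = ρ·πR² = (-3.47×10^-5)π(0.119)² = -1.544×10^-6 C/m.
Gauss's law: E·2πrL = λ_enc L/ε₀.
E = |λ_enc|/(2πε₀r) = (1.544×10^-6)/(2π·8.85×10^-12·0.318) = 8.73×10^4 N/C.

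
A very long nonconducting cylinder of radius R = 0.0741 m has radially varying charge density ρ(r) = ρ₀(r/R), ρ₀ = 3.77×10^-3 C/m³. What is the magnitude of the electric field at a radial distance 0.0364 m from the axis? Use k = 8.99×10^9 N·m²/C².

By cylindrical symmetry E is radial; use a coaxial Gaussian cylinder of radius 0.0364 m and length L (r < R).
λ_enc = ∫₀^r ρ(r')·2πr' dr' = (2πρ₀/R)·r^3/3 = 5.139×10^-6 C/m.
Applying ∮E·dA = Q_enc/ε₀ with the end caps contributing no flux:
E = 2k|λ_enc|/r = 2(8.99×10^9)(5.139×10^-6)/(0.0364) = 2.54×10^6 N/C.

E = 2.54e6 N/C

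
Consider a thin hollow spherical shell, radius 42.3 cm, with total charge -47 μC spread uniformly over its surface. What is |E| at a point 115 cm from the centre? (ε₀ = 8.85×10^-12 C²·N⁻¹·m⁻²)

3.20×10^5 N/C

By spherical symmetry E is radial; choose a Gaussian sphere of radius r = 115 cm (r > 42.3 cm).
The entire shell is enclosed: Q_enc = -4.70e-5 C.
By Gauss's law, ∮E·dA = E·4πr² = Q_enc/ε₀.
E = |Q_enc|/(4πε₀r²) = (4.70e-5)/(4π·8.85×10^-12·(1.15)²) = 3.20e5 N/C.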